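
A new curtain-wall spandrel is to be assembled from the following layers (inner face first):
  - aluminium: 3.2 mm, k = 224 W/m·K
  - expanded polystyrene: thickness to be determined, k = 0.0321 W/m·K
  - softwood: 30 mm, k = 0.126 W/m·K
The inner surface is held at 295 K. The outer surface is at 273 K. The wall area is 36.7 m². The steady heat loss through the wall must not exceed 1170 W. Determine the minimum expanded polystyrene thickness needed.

Model the wall as resistances in series:
R_aluminium = L/(kA) = 0.0032/(224×36.7) = 3.893×10^-7 K/W
R_softwood = L/(kA) = 0.03/(0.126×36.7) = 0.006488 K/W
Sum of the known resistances R_other = 0.006488 K/W
Required total resistance R_tot = ΔT/Q_allow = 22/1170 = 0.0188 K/W
R_expanded polystyrene = R_tot − R_other = 0.01232 K/W
L = R·k·A = 0.01232×0.0321×36.7

L ≈ 14.5 mm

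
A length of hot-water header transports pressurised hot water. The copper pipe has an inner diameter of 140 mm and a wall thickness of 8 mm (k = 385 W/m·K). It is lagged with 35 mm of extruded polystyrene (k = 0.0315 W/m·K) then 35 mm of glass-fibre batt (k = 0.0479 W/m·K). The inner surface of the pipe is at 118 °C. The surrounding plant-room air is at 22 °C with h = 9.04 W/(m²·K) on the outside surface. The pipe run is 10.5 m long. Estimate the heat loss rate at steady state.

For a radial system each layer contributes R = ln(r_out/r_in)/(2πkL); films add R = 1/(hA).
R_copper pipe wall = ln(78/70)/(2π×385×10.5) = 4.26×10^-6 K/W
R_extruded polystyrene = ln(113/78)/(2π×0.0315×10.5) = 0.1784 K/W
R_glass-fibre batt = ln(148/113)/(2π×0.0479×10.5) = 0.08538 K/W
R_outer film = 1/(h_o·2πr_oL) = 1/(9.04×2π×0.148×10.5) = 0.01133 K/W
R_total = 0.2751 K/W
Q = ΔT/R_total = 96/0.2751

Q ≈ 349 W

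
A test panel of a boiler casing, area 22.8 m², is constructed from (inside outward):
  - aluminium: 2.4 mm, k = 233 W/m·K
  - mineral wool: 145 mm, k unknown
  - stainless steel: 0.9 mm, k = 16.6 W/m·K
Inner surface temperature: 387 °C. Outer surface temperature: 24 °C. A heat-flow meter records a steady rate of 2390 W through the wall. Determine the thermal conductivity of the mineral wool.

Thermal resistances in series:
R_aluminium = L/(kA) = 0.0024/(233×22.8) = 4.518×10^-7 K/W
R_stainless steel = L/(kA) = 0.0009/(16.6×22.8) = 2.378×10^-6 K/W
Sum of known resistances R_other = 2.83×10^-6 K/W
Total R = ΔT/Q = 363/2390 = 0.1519 K/W
R_mineral wool = R_total − R_other = 0.1519 K/W
k = L/(R·A) = 0.145/(0.1519×22.8)

k ≈ 0.0419 W/(m·K)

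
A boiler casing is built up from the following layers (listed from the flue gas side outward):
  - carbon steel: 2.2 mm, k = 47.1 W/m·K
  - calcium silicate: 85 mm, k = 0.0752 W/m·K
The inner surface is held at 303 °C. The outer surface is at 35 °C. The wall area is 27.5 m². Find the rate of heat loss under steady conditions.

Q ≈ 6520 W

Using the resistance-network approach (series):
R_carbon steel = L/(kA) = 0.0022/(47.1×27.5) = 1.699×10^-6 K/W
R_calcium silicate = L/(kA) = 0.085/(0.0752×27.5) = 0.0411 K/W
R_total = 0.0411 K/W
Q = ΔT / R_total = 268 / 0.0411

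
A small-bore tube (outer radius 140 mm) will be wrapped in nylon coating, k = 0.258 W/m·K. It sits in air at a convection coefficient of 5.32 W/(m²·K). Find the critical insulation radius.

r_cr ≈ 48.5 mm

For a cylinder r_cr = k/h = 0.258/5.32
r_cr = 48.5 mm; since the bare radius (140 mm) is above r_cr, any added insulation will reduce heat loss.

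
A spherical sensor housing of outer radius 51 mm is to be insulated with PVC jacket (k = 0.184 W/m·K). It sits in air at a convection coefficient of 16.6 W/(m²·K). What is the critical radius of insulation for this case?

For a sphere r_cr = 2k/h = 2×0.184/16.6
r_cr = 22.2 mm; since the bare radius (51 mm) is above r_cr, any added insulation will reduce heat loss.

r_cr ≈ 22.2 mm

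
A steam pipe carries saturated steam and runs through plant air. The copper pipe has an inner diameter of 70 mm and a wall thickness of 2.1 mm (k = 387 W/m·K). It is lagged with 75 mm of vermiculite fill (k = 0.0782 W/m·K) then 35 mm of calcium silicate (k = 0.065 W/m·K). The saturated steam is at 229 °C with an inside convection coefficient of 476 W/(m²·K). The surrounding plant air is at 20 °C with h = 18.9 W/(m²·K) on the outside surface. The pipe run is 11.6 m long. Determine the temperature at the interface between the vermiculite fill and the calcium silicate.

Treating each annulus and film as a series resistance:
R_inner film = 1/(h_i·2πr₁L) = 1/(476×2π×0.035×11.6) = 8.235×10^-4 K/W
R_copper pipe wall = ln(37.1/35)/(2π×387×11.6) = 2.066×10^-6 K/W
R_vermiculite fill = ln(112.1/37.1)/(2π×0.0782×11.6) = 0.194 K/W
R_calcium silicate = ln(147.1/112.1)/(2π×0.065×11.6) = 0.05736 K/W
R_outer film = 1/(h_o·2πr_oL) = 1/(18.9×2π×0.1471×11.6) = 0.004935 K/W
R_total = 0.2571 K/W
Q = ΔT/R_total = 209/0.2571
Q = 813 W
T_interface = T_inner − Q·ΣR(inner→interface) = 229 − 813×0.1948

T ≈ 70.6 °C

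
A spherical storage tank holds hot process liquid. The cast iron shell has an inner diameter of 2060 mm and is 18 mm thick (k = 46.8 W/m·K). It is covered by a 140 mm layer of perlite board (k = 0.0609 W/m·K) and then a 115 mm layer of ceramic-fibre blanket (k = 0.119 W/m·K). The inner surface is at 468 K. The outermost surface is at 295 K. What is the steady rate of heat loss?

Each spherical layer contributes R = (1/r_i − 1/r_o)/(4πk):
R_cast iron shell = (1/1.03 − 1/1.048)/(4π×46.8) = 2.835×10^-5 K/W
R_perlite board = (1/1.048 − 1/1.188)/(4π×0.0609) = 0.1469 K/W
R_ceramic-fibre blanket = (1/1.188 − 1/1.303)/(4π×0.119) = 0.04968 K/W
R_total = 0.1966 K/W
Q = ΔT/R_total = 173/0.1966

Q ≈ 880 W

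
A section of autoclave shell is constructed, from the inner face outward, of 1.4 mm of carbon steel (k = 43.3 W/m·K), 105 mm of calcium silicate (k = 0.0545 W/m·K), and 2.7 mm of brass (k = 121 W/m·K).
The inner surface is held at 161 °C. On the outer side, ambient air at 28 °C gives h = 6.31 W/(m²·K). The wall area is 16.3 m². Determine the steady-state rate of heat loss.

Q ≈ 1040 W

Series thermal resistances:
R_carbon steel = L/(kA) = 0.0014/(43.3×16.3) = 1.984×10^-6 K/W
R_calcium silicate = L/(kA) = 0.105/(0.0545×16.3) = 0.1182 K/W
R_brass = L/(kA) = 0.0027/(121×16.3) = 1.369×10^-6 K/W
R_outer film = 1/(h_o·A) = 1/(6.31×16.3) = 0.009723 K/W
R_total = 0.1279 K/W
Q = ΔT / R_total = 133 / 0.1279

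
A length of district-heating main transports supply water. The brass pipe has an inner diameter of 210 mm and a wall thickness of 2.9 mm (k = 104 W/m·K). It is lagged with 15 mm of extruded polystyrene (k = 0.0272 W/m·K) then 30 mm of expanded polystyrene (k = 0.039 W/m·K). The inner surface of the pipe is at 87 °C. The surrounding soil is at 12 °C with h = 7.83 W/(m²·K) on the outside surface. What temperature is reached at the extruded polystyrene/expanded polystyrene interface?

T ≈ 55 °C

Treating each annulus and film as a series resistance:
R_brass pipe wall = ln(107.9/105)/(2π×104×1) = 4.169×10^-5 K/W
R_extruded polystyrene = ln(122.9/107.9)/(2π×0.0272×1) = 0.7616 K/W
R_expanded polystyrene = ln(152.9/122.9)/(2π×0.039×1) = 0.8913 K/W
R_outer film = 1/(h_o·2πr_oL) = 1/(7.83×2π×0.1529×1) = 0.1329 K/W
R_total = 1.786 K/W
Q = ΔT/R_total = 75/1.786
Q = 42 W/m
T_interface = T_inner − Q·ΣR(inner→interface) = 87 − 42×0.7617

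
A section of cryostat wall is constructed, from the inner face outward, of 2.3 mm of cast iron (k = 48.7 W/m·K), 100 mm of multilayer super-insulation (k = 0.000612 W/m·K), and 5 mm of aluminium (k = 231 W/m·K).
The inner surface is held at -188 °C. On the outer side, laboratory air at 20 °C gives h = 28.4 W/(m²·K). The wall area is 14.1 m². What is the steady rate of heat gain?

Treating each layer as a thermal resistance in series:
R_cast iron = L/(kA) = 0.0023/(48.7×14.1) = 3.349×10^-6 K/W
R_multilayer super-insulation = L/(kA) = 0.1/(0.000612×14.1) = 11.59 K/W
R_aluminium = L/(kA) = 0.005/(231×14.1) = 1.535×10^-6 K/W
R_outer film = 1/(h_o·A) = 1/(28.4×14.1) = 0.002497 K/W
R_total = 11.59 K/W
Q = ΔT / R_total = 208 / 11.59

Q ≈ 17.9 W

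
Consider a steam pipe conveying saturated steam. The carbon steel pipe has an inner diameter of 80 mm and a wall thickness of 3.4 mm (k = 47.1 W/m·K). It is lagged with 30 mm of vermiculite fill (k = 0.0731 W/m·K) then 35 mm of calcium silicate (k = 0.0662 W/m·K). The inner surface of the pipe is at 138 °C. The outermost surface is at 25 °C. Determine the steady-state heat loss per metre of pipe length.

q′ ≈ 54.3 W/m

Radial resistances (cylindrical: R_cond = ln(r_o/r_i)/(2πkL), R_conv = 1/(h·2πrL)):
R_carbon steel pipe wall = ln(43.4/40)/(2π×47.1×1) = 2.757×10^-4 K/W
R_vermiculite fill = ln(73.4/43.4)/(2π×0.0731×1) = 1.144 K/W
R_calcium silicate = ln(108.4/73.4)/(2π×0.0662×1) = 0.9374 K/W
R_total = 2.082 K/W
Q = ΔT/R_total = 113/2.082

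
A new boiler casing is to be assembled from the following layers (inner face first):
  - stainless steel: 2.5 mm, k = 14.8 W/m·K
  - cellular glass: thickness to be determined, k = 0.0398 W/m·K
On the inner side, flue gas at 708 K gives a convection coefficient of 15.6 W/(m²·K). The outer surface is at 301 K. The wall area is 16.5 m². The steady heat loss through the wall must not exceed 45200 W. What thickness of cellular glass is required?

Treating each layer as a thermal resistance in series:
R_inner film = 1/(h_i·A) = 1/(15.6×16.5) = 0.003885 K/W
R_stainless steel = L/(kA) = 0.0025/(14.8×16.5) = 1.024×10^-5 K/W
Sum of the known resistances R_other = 0.003895 K/W
Required total resistance R_tot = ΔT/Q_allow = 407/45200 = 0.009004 K/W
R_cellular glass = R_tot − R_other = 0.005109 K/W
L = R·k·A = 0.005109×0.0398×16.5

L ≈ 3.36 mm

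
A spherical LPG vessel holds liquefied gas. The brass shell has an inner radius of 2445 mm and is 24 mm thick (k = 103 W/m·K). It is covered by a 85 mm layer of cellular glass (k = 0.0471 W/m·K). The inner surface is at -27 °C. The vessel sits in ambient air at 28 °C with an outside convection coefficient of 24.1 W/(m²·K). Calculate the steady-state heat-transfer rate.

Q ≈ 2360 W

For a spherical shell R = (1/r₁ − 1/r₂)/(4πk); film R = 1/(h·4πr²). In series:
R_brass shell = (1/2.445 − 1/2.469)/(4π×103) = 3.072×10^-6 K/W
R_cellular glass = (1/2.469 − 1/2.554)/(4π×0.0471) = 0.02277 K/W
R_outer film = 1/(h·4πr_o²) = 1/(24.1×4π×2.554²) = 5.062×10^-4 K/W
R_total = 0.02328 K/W
Q = ΔT/R_total = 55/0.02328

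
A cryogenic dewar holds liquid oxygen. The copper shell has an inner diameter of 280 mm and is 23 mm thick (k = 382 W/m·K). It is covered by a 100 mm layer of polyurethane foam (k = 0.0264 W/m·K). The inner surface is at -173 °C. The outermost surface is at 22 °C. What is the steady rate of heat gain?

Q ≈ 27.7 W

For a spherical shell R = (1/r₁ − 1/r₂)/(4πk); film R = 1/(h·4πr²). In series:
R_copper shell = (1/0.14 − 1/0.163)/(4π×382) = 2.1×10^-4 K/W
R_polyurethane foam = (1/0.163 − 1/0.263)/(4π×0.0264) = 7.031 K/W
R_total = 7.032 K/W
Q = ΔT/R_total = 195/7.032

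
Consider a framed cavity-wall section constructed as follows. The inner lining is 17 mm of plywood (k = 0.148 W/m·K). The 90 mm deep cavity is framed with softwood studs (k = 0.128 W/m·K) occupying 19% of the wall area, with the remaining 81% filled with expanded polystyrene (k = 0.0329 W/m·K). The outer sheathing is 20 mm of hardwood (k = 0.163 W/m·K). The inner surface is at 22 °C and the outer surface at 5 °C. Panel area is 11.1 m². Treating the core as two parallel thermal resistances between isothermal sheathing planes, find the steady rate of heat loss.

Sheathing layers in series; stud and cavity paths in parallel between them.
R_inner = 0.017/(0.148×11.1) = 0.01035 K/W
R_stud  = 0.09/(0.128×0.19×11.1) = 0.3334 K/W
R_cav   = 0.09/(0.0329×0.81×11.1) = 0.3043 K/W
1/R_core = 1/R_stud + 1/R_cav → R_core = 0.1591 K/W
R_outer = 0.02/(0.163×11.1) = 0.01105 K/W
R_total = 0.1805 K/W
Q = ΔT/R_total = 17/0.1805

Q ≈ 94.2 W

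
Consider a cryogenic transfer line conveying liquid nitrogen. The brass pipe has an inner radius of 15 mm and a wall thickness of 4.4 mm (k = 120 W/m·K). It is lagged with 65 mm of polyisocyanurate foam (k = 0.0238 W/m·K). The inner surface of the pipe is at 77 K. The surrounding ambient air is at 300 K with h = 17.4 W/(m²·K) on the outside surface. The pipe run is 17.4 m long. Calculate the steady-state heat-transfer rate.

Radial resistances (cylindrical: R_cond = ln(r_o/r_i)/(2πkL), R_conv = 1/(h·2πrL)):
R_brass pipe wall = ln(19.4/15)/(2π×120×17.4) = 1.961×10^-5 K/W
R_polyisocyanurate foam = ln(84.4/19.4)/(2π×0.0238×17.4) = 0.5651 K/W
R_outer film = 1/(h_o·2πr_oL) = 1/(17.4×2π×0.0844×17.4) = 0.006228 K/W
R_total = 0.5713 K/W
Q = ΔT/R_total = 223/0.5713

Q ≈ 390 W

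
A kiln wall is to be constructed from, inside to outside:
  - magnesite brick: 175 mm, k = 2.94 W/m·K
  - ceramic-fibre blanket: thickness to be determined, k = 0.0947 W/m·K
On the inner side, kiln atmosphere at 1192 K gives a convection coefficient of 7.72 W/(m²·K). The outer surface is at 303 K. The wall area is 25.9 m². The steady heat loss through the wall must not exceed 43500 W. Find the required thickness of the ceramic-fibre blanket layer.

Series thermal resistances:
R_inner film = 1/(h_i·A) = 1/(7.72×25.9) = 0.005001 K/W
R_magnesite brick = L/(kA) = 0.175/(2.94×25.9) = 0.002298 K/W
Sum of the known resistances R_other = 0.0073 K/W
Required total resistance R_tot = ΔT/Q_allow = 889/43500 = 0.02044 K/W
R_ceramic-fibre blanket = R_tot − R_other = 0.01314 K/W
L = R·k·A = 0.01314×0.0947×25.9

L ≈ 32.2 mm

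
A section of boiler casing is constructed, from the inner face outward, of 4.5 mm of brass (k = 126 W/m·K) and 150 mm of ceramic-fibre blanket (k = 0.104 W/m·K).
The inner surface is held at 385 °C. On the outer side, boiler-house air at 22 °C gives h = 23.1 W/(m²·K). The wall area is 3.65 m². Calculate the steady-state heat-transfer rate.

Treating each layer as a thermal resistance in series:
R_brass = L/(kA) = 0.0045/(126×3.65) = 9.785×10^-6 K/W
R_ceramic-fibre blanket = L/(kA) = 0.15/(0.104×3.65) = 0.3952 K/W
R_outer film = 1/(h_o·A) = 1/(23.1×3.65) = 0.01186 K/W
R_total = 0.407 K/W
Q = ΔT / R_total = 363 / 0.407

Q ≈ 892 W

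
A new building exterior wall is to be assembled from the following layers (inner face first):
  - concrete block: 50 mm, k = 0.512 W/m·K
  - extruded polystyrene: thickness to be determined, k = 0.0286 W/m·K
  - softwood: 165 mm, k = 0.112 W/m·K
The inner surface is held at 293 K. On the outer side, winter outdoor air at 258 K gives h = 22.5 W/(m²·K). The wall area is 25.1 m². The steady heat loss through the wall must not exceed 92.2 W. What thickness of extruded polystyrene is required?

Model the wall as resistances in series:
R_concrete block = L/(kA) = 0.05/(0.512×25.1) = 0.003891 K/W
R_softwood = L/(kA) = 0.165/(0.112×25.1) = 0.05869 K/W
R_outer film = 1/(h_o·A) = 1/(22.5×25.1) = 0.001771 K/W
Sum of the known resistances R_other = 0.06436 K/W
Required total resistance R_tot = ΔT/Q_allow = 35/92.2 = 0.3796 K/W
R_extruded polystyrene = R_tot − R_other = 0.3153 K/W
L = R·k·A = 0.3153×0.0286×25.1

L ≈ 226 mm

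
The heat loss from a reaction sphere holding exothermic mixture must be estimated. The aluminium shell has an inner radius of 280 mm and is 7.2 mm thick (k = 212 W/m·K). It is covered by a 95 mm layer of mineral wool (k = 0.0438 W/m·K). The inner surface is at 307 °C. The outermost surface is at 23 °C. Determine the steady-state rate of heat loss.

Q ≈ 181 W

Each spherical layer contributes R = (1/r_i − 1/r_o)/(4πk):
R_aluminium shell = (1/0.28 − 1/0.2872)/(4π×212) = 3.361×10^-5 K/W
R_mineral wool = (1/0.2872 − 1/0.3822)/(4π×0.0438) = 1.572 K/W
R_total = 1.572 K/W
Q = ΔT/R_total = 284/1.572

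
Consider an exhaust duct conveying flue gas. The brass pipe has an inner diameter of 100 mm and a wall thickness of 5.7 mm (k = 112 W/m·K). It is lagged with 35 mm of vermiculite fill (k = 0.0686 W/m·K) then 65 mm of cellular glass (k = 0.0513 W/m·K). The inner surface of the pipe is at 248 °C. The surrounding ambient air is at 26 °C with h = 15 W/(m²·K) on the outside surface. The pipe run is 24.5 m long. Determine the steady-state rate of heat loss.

Q ≈ 1890 W

Treating each annulus and film as a series resistance:
R_brass pipe wall = ln(55.7/50)/(2π×112×24.5) = 6.262×10^-6 K/W
R_vermiculite fill = ln(90.7/55.7)/(2π×0.0686×24.5) = 0.04617 K/W
R_cellular glass = ln(155.7/90.7)/(2π×0.0513×24.5) = 0.06843 K/W
R_outer film = 1/(h_o·2πr_oL) = 1/(15×2π×0.1557×24.5) = 0.002781 K/W
R_total = 0.1174 K/W
Q = ΔT/R_total = 222/0.1174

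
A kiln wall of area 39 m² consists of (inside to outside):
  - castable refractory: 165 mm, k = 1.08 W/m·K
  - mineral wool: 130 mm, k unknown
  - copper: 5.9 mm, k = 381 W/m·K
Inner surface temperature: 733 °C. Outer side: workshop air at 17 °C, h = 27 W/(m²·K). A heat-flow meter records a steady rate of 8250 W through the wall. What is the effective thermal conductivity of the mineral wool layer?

k ≈ 0.0407 W/(m·K)

Model the wall as resistances in series:
R_castable refractory = L/(kA) = 0.165/(1.08×39) = 0.003917 K/W
R_copper = L/(kA) = 0.0059/(381×39) = 3.971×10^-7 K/W
R_outer film = 1/(h_o·A) = 1/(27×39) = 9.497×10^-4 K/W
Sum of known resistances R_other = 0.004867 K/W
Total R = ΔT/Q = 716/8250 = 0.08679 K/W
R_mineral wool = R_total − R_other = 0.08192 K/W
k = L/(R·A) = 0.13/(0.08192×39)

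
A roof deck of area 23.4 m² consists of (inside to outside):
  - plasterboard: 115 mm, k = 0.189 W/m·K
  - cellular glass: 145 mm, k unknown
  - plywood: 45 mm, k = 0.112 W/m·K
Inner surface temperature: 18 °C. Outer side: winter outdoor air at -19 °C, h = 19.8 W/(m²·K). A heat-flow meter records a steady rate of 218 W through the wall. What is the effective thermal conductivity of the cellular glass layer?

k ≈ 0.0498 W/(m·K)

Treating each layer as a thermal resistance in series:
R_plasterboard = L/(kA) = 0.115/(0.189×23.4) = 0.026 K/W
R_plywood = L/(kA) = 0.045/(0.112×23.4) = 0.01717 K/W
R_outer film = 1/(h_o·A) = 1/(19.8×23.4) = 0.002158 K/W
Sum of known resistances R_other = 0.04533 K/W
Total R = ΔT/Q = 37/218 = 0.1697 K/W
R_cellular glass = R_total − R_other = 0.1244 K/W
k = L/(R·A) = 0.145/(0.1244×23.4)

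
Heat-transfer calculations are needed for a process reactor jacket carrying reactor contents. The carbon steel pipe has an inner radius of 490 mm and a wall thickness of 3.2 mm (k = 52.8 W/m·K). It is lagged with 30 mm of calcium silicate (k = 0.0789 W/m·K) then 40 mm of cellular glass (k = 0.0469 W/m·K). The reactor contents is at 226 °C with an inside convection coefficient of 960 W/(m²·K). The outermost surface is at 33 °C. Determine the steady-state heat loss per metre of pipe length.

q′ ≈ 522 W/m

Per-layer cylindrical resistances, series-summed:
R_inner film = 1/(h_i·2πr₁L) = 1/(960×2π×0.49×1) = 3.383×10^-4 K/W
R_carbon steel pipe wall = ln(493.2/490)/(2π×52.8×1) = 1.962×10^-5 K/W
R_calcium silicate = ln(523.2/493.2)/(2π×0.0789×1) = 0.1191 K/W
R_cellular glass = ln(563.2/523.2)/(2π×0.0469×1) = 0.25 K/W
R_total = 0.3695 K/W
Q = ΔT/R_total = 193/0.3695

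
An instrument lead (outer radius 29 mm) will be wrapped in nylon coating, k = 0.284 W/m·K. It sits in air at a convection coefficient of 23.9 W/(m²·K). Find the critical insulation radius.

For a cylinder r_cr = k/h = 0.284/23.9
r_cr = 11.9 mm; since the bare radius (29 mm) is above r_cr, any added insulation will reduce heat loss.

r_cr ≈ 11.9 mm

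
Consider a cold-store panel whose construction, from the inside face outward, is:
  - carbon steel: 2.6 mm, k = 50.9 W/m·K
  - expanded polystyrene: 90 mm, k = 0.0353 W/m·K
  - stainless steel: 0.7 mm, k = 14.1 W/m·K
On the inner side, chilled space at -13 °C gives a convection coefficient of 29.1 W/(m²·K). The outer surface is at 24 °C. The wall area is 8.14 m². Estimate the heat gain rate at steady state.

Treating each layer as a thermal resistance in series:
R_inner film = 1/(h_i·A) = 1/(29.1×8.14) = 0.004222 K/W
R_carbon steel = L/(kA) = 0.0026/(50.9×8.14) = 6.275×10^-6 K/W
R_expanded polystyrene = L/(kA) = 0.09/(0.0353×8.14) = 0.3132 K/W
R_stainless steel = L/(kA) = 0.0007/(14.1×8.14) = 6.099×10^-6 K/W
R_total = 0.3174 K/W
Q = ΔT / R_total = 37 / 0.3174

Q ≈ 117 W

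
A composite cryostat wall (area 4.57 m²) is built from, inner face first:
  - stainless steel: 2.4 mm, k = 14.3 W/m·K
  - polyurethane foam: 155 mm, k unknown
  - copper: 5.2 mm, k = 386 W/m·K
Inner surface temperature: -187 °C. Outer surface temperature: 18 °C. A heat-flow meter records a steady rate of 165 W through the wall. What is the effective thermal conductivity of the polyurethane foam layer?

k ≈ 0.0273 W/(m·K)

Treating each layer as a thermal resistance in series:
R_stainless steel = L/(kA) = 0.0024/(14.3×4.57) = 3.672×10^-5 K/W
R_copper = L/(kA) = 0.0052/(386×4.57) = 2.948×10^-6 K/W
Sum of known resistances R_other = 3.967×10^-5 K/W
Total R = ΔT/Q = 205/165 = 1.242 K/W
R_polyurethane foam = R_total − R_other = 1.242 K/W
k = L/(R·A) = 0.155/(1.242×4.57)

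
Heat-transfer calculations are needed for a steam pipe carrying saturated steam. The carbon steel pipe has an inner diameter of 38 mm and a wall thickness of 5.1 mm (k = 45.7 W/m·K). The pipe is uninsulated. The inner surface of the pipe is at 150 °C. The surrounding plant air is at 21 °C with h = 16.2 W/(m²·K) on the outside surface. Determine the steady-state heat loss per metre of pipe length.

q′ ≈ 316 W/m

Radial resistances (cylindrical: R_cond = ln(r_o/r_i)/(2πkL), R_conv = 1/(h·2πrL)):
R_carbon steel pipe wall = ln(24.1/19)/(2π×45.7×1) = 8.281×10^-4 K/W
R_outer film = 1/(h_o·2πr_oL) = 1/(16.2×2π×0.0241×1) = 0.4077 K/W
R_total = 0.4085 K/W
Q = ΔT/R_total = 129/0.4085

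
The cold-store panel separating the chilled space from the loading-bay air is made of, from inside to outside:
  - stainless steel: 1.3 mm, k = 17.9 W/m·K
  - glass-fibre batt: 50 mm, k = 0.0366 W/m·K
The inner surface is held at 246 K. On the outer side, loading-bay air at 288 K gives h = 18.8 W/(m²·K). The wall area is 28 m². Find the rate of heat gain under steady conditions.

Q ≈ 829 W

Treating each layer as a thermal resistance in series:
R_stainless steel = L/(kA) = 0.0013/(17.9×28) = 2.594×10^-6 K/W
R_glass-fibre batt = L/(kA) = 0.05/(0.0366×28) = 0.04879 K/W
R_outer film = 1/(h_o·A) = 1/(18.8×28) = 0.0019 K/W
R_total = 0.05069 K/W
Q = ΔT / R_total = 42 / 0.05069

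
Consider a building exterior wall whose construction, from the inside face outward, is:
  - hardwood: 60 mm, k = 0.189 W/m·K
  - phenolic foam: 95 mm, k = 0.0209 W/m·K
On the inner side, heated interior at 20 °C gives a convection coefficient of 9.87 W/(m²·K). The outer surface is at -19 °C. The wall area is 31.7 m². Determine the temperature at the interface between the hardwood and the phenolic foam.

Thermal resistances in series:
R_inner film = 1/(h_i·A) = 1/(9.87×31.7) = 0.003196 K/W
R_hardwood = L/(kA) = 0.06/(0.189×31.7) = 0.01001 K/W
R_phenolic foam = L/(kA) = 0.095/(0.0209×31.7) = 0.1434 K/W
R_total = 0.1566 K/W;  Q = ΔT/R_total = 39/0.1566 = 249 W
T_interface = T_inner − Q·ΣR(inner→interface) = 20 − 249×0.01321

T ≈ 16.7 °C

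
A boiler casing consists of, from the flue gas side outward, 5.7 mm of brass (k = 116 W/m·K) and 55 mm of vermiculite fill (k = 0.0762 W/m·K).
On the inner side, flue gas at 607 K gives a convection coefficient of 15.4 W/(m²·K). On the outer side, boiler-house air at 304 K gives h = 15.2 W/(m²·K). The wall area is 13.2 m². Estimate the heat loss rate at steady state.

Series thermal resistances:
R_inner film = 1/(h_i·A) = 1/(15.4×13.2) = 0.004919 K/W
R_brass = L/(kA) = 0.0057/(116×13.2) = 3.723×10^-6 K/W
R_vermiculite fill = L/(kA) = 0.055/(0.0762×13.2) = 0.05468 K/W
R_outer film = 1/(h_o·A) = 1/(15.2×13.2) = 0.004984 K/W
R_total = 0.06459 K/W
Q = ΔT / R_total = 303 / 0.06459

Q ≈ 4690 W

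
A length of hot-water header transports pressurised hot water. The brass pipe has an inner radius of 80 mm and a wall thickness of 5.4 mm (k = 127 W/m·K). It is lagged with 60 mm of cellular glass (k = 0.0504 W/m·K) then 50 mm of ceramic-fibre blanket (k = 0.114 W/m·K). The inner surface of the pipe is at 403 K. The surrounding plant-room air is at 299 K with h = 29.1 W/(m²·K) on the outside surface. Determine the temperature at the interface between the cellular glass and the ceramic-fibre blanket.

For a radial system each layer contributes R = ln(r_out/r_in)/(2πkL); films add R = 1/(hA).
R_brass pipe wall = ln(85.4/80)/(2π×127×1) = 8.186×10^-5 K/W
R_cellular glass = ln(145.4/85.4)/(2π×0.0504×1) = 1.68 K/W
R_ceramic-fibre blanket = ln(195.4/145.4)/(2π×0.114×1) = 0.4126 K/W
R_outer film = 1/(h_o·2πr_oL) = 1/(29.1×2π×0.1954×1) = 0.02799 K/W
R_total = 2.121 K/W
Q = ΔT/R_total = 104/2.121
Q = 49 W/m
T_interface = T_inner − Q·ΣR(inner→interface) = 403 − 49×1.681

T ≈ 321 K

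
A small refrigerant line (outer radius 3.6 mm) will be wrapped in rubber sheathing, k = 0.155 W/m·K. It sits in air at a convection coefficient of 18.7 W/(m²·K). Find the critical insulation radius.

For a cylinder r_cr = k/h = 0.155/18.7
r_cr = 8.29 mm; since the bare radius (3.6 mm) is below r_cr, adding a thin layer of insulation will *increase* heat loss.

r_cr ≈ 8.29 mm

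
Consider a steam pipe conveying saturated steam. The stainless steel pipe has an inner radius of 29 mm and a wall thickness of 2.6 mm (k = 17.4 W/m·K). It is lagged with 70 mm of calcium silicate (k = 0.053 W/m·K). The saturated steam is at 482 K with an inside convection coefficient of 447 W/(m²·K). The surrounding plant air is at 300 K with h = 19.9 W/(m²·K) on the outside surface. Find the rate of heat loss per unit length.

q′ ≈ 50.6 W/m

Per-layer cylindrical resistances, series-summed:
R_inner film = 1/(h_i·2πr₁L) = 1/(447×2π×0.029×1) = 0.01228 K/W
R_stainless steel pipe wall = ln(31.6/29)/(2π×17.4×1) = 7.854×10^-4 K/W
R_calcium silicate = ln(101.6/31.6)/(2π×0.053×1) = 3.507 K/W
R_outer film = 1/(h_o·2πr_oL) = 1/(19.9×2π×0.1016×1) = 0.07872 K/W
R_total = 3.599 K/W
Q = ΔT/R_total = 182/3.599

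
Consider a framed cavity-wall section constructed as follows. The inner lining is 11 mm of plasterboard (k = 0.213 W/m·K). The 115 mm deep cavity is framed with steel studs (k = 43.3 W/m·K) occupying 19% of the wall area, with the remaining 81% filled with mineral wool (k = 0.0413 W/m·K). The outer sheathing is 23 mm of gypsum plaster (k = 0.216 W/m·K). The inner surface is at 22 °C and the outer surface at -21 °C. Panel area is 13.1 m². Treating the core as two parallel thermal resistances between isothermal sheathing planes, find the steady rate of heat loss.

Sheathing layers in series; stud and cavity paths in parallel between them.
R_inner = 0.011/(0.213×13.1) = 0.003942 K/W
R_stud  = 0.115/(43.3×0.19×13.1) = 0.001067 K/W
R_cav   = 0.115/(0.0413×0.81×13.1) = 0.2624 K/W
1/R_core = 1/R_stud + 1/R_cav → R_core = 0.001063 K/W
R_outer = 0.023/(0.216×13.1) = 0.008128 K/W
R_total = 0.01313 K/W
Q = ΔT/R_total = 43/0.01313

Q ≈ 3270 W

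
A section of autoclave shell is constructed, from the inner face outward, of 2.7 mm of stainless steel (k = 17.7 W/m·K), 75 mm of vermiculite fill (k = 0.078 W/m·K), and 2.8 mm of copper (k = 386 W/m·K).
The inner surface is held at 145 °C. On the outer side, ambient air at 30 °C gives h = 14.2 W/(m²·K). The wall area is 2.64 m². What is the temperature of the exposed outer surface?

Using the resistance-network approach (series):
R_stainless steel = L/(kA) = 0.0027/(17.7×2.64) = 5.778×10^-5 K/W
R_vermiculite fill = L/(kA) = 0.075/(0.078×2.64) = 0.3642 K/W
R_copper = L/(kA) = 0.0028/(386×2.64) = 2.748×10^-6 K/W
R_outer film = 1/(h_o·A) = 1/(14.2×2.64) = 0.02668 K/W
R_total = 0.391 K/W;  Q = ΔT/R_total = 115/0.391 = 294.2 W
T_interface = T_inner − Q·ΣR(inner→interface) = 145 − 294×0.3643

T ≈ 37.8 °C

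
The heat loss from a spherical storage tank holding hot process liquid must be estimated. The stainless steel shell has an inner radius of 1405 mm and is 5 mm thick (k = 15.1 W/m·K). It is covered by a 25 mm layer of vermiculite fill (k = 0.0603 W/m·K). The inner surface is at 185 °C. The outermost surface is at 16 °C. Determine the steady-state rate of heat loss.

Q ≈ 10400 W

Spherical conduction: R = (1/r_in − 1/r_out)/(4πk) per layer; series-sum.
R_stainless steel shell = (1/1.405 − 1/1.41)/(4π×15.1) = 1.33×10^-5 K/W
R_vermiculite fill = (1/1.41 − 1/1.435)/(4π×0.0603) = 0.01631 K/W
R_total = 0.01632 K/W
Q = ΔT/R_total = 169/0.01632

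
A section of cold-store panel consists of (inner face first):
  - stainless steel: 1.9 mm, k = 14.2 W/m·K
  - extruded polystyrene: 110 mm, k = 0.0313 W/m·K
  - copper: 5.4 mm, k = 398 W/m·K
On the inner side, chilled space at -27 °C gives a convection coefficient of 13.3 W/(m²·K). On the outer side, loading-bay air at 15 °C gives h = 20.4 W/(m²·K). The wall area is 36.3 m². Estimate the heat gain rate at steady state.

Using the resistance-network approach (series):
R_inner film = 1/(h_i·A) = 1/(13.3×36.3) = 0.002071 K/W
R_stainless steel = L/(kA) = 0.0019/(14.2×36.3) = 3.686×10^-6 K/W
R_extruded polystyrene = L/(kA) = 0.11/(0.0313×36.3) = 0.09681 K/W
R_copper = L/(kA) = 0.0054/(398×36.3) = 3.738×10^-7 K/W
R_outer film = 1/(h_o·A) = 1/(20.4×36.3) = 0.00135 K/W
R_total = 0.1002 K/W
Q = ΔT / R_total = 42 / 0.1002

Q ≈ 419 W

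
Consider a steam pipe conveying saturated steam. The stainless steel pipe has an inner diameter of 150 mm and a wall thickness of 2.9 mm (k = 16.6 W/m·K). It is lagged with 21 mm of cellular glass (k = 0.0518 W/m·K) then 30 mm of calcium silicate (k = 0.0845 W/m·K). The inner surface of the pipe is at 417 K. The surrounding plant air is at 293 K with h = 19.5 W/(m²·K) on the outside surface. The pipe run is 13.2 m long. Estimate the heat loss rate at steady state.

Cylindrical conduction, so R = ln(r₂/r₁)/(2πkL) per layer, in series:
R_stainless steel pipe wall = ln(77.9/75)/(2π×16.6×13.2) = 2.756×10^-5 K/W
R_cellular glass = ln(98.9/77.9)/(2π×0.0518×13.2) = 0.05556 K/W
R_calcium silicate = ln(128.9/98.9)/(2π×0.0845×13.2) = 0.0378 K/W
R_outer film = 1/(h_o·2πr_oL) = 1/(19.5×2π×0.1289×13.2) = 0.004797 K/W
R_total = 0.09818 K/W
Q = ΔT/R_total = 124/0.09818

Q ≈ 1260 W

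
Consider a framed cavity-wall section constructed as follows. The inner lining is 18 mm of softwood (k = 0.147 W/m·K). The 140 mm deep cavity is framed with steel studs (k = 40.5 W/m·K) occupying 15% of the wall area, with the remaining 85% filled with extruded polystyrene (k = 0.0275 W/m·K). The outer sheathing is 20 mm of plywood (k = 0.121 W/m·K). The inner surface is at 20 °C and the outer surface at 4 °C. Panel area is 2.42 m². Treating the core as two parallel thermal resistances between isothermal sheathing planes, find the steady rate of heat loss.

Q ≈ 125 W

Sheathing layers in series; stud and cavity paths in parallel between them.
R_inner = 0.018/(0.147×2.42) = 0.0506 K/W
R_stud  = 0.14/(40.5×0.15×2.42) = 0.009523 K/W
R_cav   = 0.14/(0.0275×0.85×2.42) = 2.475 K/W
1/R_core = 1/R_stud + 1/R_cav → R_core = 0.009486 K/W
R_outer = 0.02/(0.121×2.42) = 0.0683 K/W
R_total = 0.1284 K/W
Q = ΔT/R_total = 16/0.1284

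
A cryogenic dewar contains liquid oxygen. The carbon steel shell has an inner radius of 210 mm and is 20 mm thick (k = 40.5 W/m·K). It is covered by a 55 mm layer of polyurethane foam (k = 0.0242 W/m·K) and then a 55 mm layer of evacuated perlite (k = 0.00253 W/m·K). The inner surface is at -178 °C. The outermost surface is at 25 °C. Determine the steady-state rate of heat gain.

For a spherical shell R = (1/r₁ − 1/r₂)/(4πk); film R = 1/(h·4πr²). In series:
R_carbon steel shell = (1/0.21 − 1/0.23)/(4π×40.5) = 8.136×10^-4 K/W
R_polyurethane foam = (1/0.23 − 1/0.285)/(4π×0.0242) = 2.759 K/W
R_evacuated perlite = (1/0.285 − 1/0.34)/(4π×0.00253) = 17.85 K/W
R_total = 20.61 K/W
Q = ΔT/R_total = 203/20.61

Q ≈ 9.85 W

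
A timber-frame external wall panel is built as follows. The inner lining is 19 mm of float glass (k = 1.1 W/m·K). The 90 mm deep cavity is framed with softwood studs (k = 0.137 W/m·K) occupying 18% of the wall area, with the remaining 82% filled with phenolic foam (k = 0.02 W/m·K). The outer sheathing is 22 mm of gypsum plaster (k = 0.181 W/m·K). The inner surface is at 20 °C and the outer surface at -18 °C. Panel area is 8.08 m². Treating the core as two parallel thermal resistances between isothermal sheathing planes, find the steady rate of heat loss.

Q ≈ 132 W

Sheathing layers in series; stud and cavity paths in parallel between them.
R_inner = 0.019/(1.1×8.08) = 0.002138 K/W
R_stud  = 0.09/(0.137×0.18×8.08) = 0.4517 K/W
R_cav   = 0.09/(0.02×0.82×8.08) = 0.6792 K/W
1/R_core = 1/R_stud + 1/R_cav → R_core = 0.2713 K/W
R_outer = 0.022/(0.181×8.08) = 0.01504 K/W
R_total = 0.2885 K/W
Q = ΔT/R_total = 38/0.2885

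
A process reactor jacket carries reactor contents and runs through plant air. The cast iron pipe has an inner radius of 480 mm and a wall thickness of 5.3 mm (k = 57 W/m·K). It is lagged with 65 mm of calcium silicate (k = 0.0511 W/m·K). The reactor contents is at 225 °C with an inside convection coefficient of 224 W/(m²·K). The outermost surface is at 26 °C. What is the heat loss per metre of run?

q′ ≈ 506 W/m

Radial resistances (cylindrical: R_cond = ln(r_o/r_i)/(2πkL), R_conv = 1/(h·2πrL)):
R_inner film = 1/(h_i·2πr₁L) = 1/(224×2π×0.48×1) = 0.00148 K/W
R_cast iron pipe wall = ln(485.3/480)/(2π×57×1) = 3.066×10^-5 K/W
R_calcium silicate = ln(550.3/485.3)/(2π×0.0511×1) = 0.3915 K/W
R_total = 0.393 K/W
Q = ΔT/R_total = 199/0.393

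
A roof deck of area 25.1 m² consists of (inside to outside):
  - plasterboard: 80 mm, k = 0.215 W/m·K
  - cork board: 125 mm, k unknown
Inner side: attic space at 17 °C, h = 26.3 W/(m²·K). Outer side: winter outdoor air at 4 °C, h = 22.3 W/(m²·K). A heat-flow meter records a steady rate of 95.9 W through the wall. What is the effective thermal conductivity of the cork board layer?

Treating each layer as a thermal resistance in series:
R_inner film = 1/(h_i·A) = 1/(26.3×25.1) = 0.001515 K/W
R_plasterboard = L/(kA) = 0.08/(0.215×25.1) = 0.01482 K/W
R_outer film = 1/(h_o·A) = 1/(22.3×25.1) = 0.001787 K/W
Sum of known resistances R_other = 0.01813 K/W
Total R = ΔT/Q = 13/95.9 = 0.1356 K/W
R_cork board = R_total − R_other = 0.1174 K/W
k = L/(R·A) = 0.125/(0.1174×25.1)

k ≈ 0.0424 W/(m·K)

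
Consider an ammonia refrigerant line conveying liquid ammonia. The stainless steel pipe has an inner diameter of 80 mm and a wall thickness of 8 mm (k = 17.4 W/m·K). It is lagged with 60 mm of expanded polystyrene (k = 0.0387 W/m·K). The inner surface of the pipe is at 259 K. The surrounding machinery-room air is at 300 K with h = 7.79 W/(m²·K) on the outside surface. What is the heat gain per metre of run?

Per-layer cylindrical resistances, series-summed:
R_stainless steel pipe wall = ln(48/40)/(2π×17.4×1) = 0.001668 K/W
R_expanded polystyrene = ln(108/48)/(2π×0.0387×1) = 3.335 K/W
R_outer film = 1/(h_o·2πr_oL) = 1/(7.79×2π×0.108×1) = 0.1892 K/W
R_total = 3.526 K/W
Q = ΔT/R_total = 41/3.526

q′ ≈ 11.6 W/m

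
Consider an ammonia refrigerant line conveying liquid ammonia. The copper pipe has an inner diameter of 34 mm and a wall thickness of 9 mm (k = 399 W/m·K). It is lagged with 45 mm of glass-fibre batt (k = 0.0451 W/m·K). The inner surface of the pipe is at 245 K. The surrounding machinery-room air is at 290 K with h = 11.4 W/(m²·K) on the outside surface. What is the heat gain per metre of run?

q′ ≈ 12 W/m

Cylindrical conduction, so R = ln(r₂/r₁)/(2πkL) per layer, in series:
R_copper pipe wall = ln(26/17)/(2π×399×1) = 1.695×10^-4 K/W
R_glass-fibre batt = ln(71/26)/(2π×0.0451×1) = 3.545 K/W
R_outer film = 1/(h_o·2πr_oL) = 1/(11.4×2π×0.071×1) = 0.1966 K/W
R_total = 3.742 K/W
Q = ΔT/R_total = 45/3.742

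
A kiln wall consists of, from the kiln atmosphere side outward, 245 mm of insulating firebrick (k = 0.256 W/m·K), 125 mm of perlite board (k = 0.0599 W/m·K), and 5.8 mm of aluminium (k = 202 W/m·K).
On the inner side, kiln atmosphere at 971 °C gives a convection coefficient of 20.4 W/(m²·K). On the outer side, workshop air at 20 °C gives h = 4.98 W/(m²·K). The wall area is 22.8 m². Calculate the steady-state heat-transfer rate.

Series thermal resistances:
R_inner film = 1/(h_i·A) = 1/(20.4×22.8) = 0.00215 K/W
R_insulating firebrick = L/(kA) = 0.245/(0.256×22.8) = 0.04198 K/W
R_perlite board = L/(kA) = 0.125/(0.0599×22.8) = 0.09153 K/W
R_aluminium = L/(kA) = 0.0058/(202×22.8) = 1.259×10^-6 K/W
R_outer film = 1/(h_o·A) = 1/(4.98×22.8) = 0.008807 K/W
R_total = 0.1445 K/W
Q = ΔT / R_total = 951 / 0.1445

Q ≈ 6580 W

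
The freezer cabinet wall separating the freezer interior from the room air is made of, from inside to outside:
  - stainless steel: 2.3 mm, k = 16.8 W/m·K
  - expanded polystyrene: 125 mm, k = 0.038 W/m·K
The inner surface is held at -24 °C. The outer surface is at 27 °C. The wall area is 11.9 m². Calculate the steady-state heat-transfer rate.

Q ≈ 184 W

Thermal resistances in series:
R_stainless steel = L/(kA) = 0.0023/(16.8×11.9) = 1.15×10^-5 K/W
R_expanded polystyrene = L/(kA) = 0.125/(0.038×11.9) = 0.2764 K/W
R_total = 0.2764 K/W
Q = ΔT / R_total = 51 / 0.2764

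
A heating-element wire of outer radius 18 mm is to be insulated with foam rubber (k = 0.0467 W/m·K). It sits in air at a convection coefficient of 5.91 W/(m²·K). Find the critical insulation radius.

r_cr ≈ 7.9 mm

For a cylinder r_cr = k/h = 0.0467/5.91
r_cr = 7.9 mm; since the bare radius (18 mm) is above r_cr, any added insulation will reduce heat loss.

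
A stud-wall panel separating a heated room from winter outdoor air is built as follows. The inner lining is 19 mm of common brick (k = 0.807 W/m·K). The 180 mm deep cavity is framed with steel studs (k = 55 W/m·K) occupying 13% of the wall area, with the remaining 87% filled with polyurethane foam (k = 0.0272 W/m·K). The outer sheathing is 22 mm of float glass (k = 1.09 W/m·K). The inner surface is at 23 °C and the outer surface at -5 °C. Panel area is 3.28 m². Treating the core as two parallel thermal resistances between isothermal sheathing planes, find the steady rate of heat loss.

Q ≈ 1330 W

Sheathing layers in series; stud and cavity paths in parallel between them.
R_inner = 0.019/(0.807×3.28) = 0.007178 K/W
R_stud  = 0.18/(55×0.13×3.28) = 0.007675 K/W
R_cav   = 0.18/(0.0272×0.87×3.28) = 2.319 K/W
1/R_core = 1/R_stud + 1/R_cav → R_core = 0.00765 K/W
R_outer = 0.022/(1.09×3.28) = 0.006154 K/W
R_total = 0.02098 K/W
Q = ΔT/R_total = 28/0.02098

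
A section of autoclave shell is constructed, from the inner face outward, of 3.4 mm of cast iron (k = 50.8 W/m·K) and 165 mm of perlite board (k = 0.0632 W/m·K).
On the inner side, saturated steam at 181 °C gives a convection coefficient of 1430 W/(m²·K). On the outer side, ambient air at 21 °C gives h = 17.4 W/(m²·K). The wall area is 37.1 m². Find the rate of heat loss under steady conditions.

Model the wall as resistances in series:
R_inner film = 1/(h_i·A) = 1/(1430×37.1) = 1.885×10^-5 K/W
R_cast iron = L/(kA) = 0.0034/(50.8×37.1) = 1.804×10^-6 K/W
R_perlite board = L/(kA) = 0.165/(0.0632×37.1) = 0.07037 K/W
R_outer film = 1/(h_o·A) = 1/(17.4×37.1) = 0.001549 K/W
R_total = 0.07194 K/W
Q = ΔT / R_total = 160 / 0.07194

Q ≈ 2220 W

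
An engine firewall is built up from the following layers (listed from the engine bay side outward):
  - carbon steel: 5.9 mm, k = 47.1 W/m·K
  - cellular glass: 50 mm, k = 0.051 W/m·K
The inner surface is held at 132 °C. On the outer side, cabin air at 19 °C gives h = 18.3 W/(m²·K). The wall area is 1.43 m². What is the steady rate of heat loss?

Treating each layer as a thermal resistance in series:
R_carbon steel = L/(kA) = 0.0059/(47.1×1.43) = 8.76×10^-5 K/W
R_cellular glass = L/(kA) = 0.05/(0.051×1.43) = 0.6856 K/W
R_outer film = 1/(h_o·A) = 1/(18.3×1.43) = 0.03821 K/W
R_total = 0.7239 K/W
Q = ΔT / R_total = 113 / 0.7239

Q ≈ 156 W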